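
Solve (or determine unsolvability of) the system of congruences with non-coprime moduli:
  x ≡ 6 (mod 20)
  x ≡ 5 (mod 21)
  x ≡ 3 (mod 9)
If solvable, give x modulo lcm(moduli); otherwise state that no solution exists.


Moduli 20, 21, 9 are not pairwise coprime, so CRT works modulo lcm(m_i) when all pairwise compatibility conditions hold.
Pairwise compatibility: gcd(m_i, m_j) must divide a_i - a_j for every pair.
Merge one congruence at a time:
  Start: x ≡ 6 (mod 20).
  Combine with x ≡ 5 (mod 21): gcd(20, 21) = 1; 5 - 6 = -1, which IS divisible by 1, so compatible.
    Write x = 6 + 20·t and substitute into x ≡ 5 (mod 21): 20·t ≡ 5 − 6 = -1 (mod 21).
    Reduce coefficients mod 21: 20·t ≡ 20 (mod 21).
    The inverse of 20 mod 21 is 20 (since 20·20 = 400 = 19·21 + 1), so t ≡ 20·20 = 400 ≡ 1 (mod 21).
    Then x = 6 + 20·1 = 26, valid modulo lcm(20, 21) = 420: x ≡ 26 (mod 420).
  Combine with x ≡ 3 (mod 9): gcd(420, 9) = 3, and 3 - 26 = -23 is NOT divisible by 3.
    ⇒ system is inconsistent (no integer solution).

No solution (the system is inconsistent).


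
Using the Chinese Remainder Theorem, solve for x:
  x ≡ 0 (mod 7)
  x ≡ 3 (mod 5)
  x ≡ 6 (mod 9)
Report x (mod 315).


Moduli 7, 5, 9 are pairwise coprime; by CRT there is a unique solution modulo M = 7 · 5 · 9 = 315.
Solve pairwise, accumulating the modulus:
  Start with x ≡ 0 (mod 7).
  Combine with x ≡ 3 (mod 5): since gcd(7, 5) = 1, we get a unique residue mod 35.
    Write x = 0 + 7·t and substitute into x ≡ 3 (mod 5): 7·t ≡ 3 − 0 = 3 (mod 5).
    Reduce coefficients mod 5: 2·t ≡ 3 (mod 5).
    The inverse of 2 mod 5 is 3 (since 2·3 = 6 = 1·5 + 1), so t ≡ 3·3 = 9 ≡ 4 (mod 5).
    Then x = 0 + 7·4 = 28, valid modulo lcm(7, 5) = 35: x ≡ 28 (mod 35).
  Combine with x ≡ 6 (mod 9): since gcd(35, 9) = 1, we get a unique residue mod 315.
    Write x = 28 + 35·t and substitute into x ≡ 6 (mod 9): 35·t ≡ 6 − 28 = -22 (mod 9).
    Reduce coefficients mod 9: 8·t ≡ 5 (mod 9).
    The inverse of 8 mod 9 is 8 (since 8·8 = 64 = 7·9 + 1), so t ≡ 8·5 = 40 ≡ 4 (mod 9).
    Then x = 28 + 35·4 = 168, valid modulo lcm(35, 9) = 315: x ≡ 168 (mod 315).
Verify: 168 mod 7 = 0 ✓, 168 mod 5 = 3 ✓, 168 mod 9 = 6 ✓.

x ≡ 168 (mod 315).


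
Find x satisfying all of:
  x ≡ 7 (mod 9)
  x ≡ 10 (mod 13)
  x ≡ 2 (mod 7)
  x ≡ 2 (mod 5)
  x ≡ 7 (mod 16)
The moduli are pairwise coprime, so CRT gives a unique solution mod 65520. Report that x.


Product of moduli M = 9 · 13 · 7 · 5 · 16 = 65520.
Merge one congruence at a time:
  Start: x ≡ 7 (mod 9).
  Combine with x ≡ 10 (mod 13); new modulus lcm = 117.
    Write x = 7 + 9·t and substitute into x ≡ 10 (mod 13): 9·t ≡ 10 − 7 = 3 (mod 13).
    The inverse of 9 mod 13 is 3 (since 9·3 = 27 = 2·13 + 1), so t ≡ 3·3 = 9 ≡ 9 (mod 13).
    Then x = 7 + 9·9 = 88, valid modulo lcm(9, 13) = 117: x ≡ 88 (mod 117).
  Combine with x ≡ 2 (mod 7); new modulus lcm = 819.
    Write x = 88 + 117·t and substitute into x ≡ 2 (mod 7): 117·t ≡ 2 − 88 = -86 (mod 7).
    Reduce coefficients mod 7: 5·t ≡ 5 (mod 7).
    The inverse of 5 mod 7 is 3 (since 5·3 = 15 = 2·7 + 1), so t ≡ 3·5 = 15 ≡ 1 (mod 7).
    Then x = 88 + 117·1 = 205, valid modulo lcm(117, 7) = 819: x ≡ 205 (mod 819).
  Combine with x ≡ 2 (mod 5); new modulus lcm = 4095.
    Write x = 205 + 819·t and substitute into x ≡ 2 (mod 5): 819·t ≡ 2 − 205 = -203 (mod 5).
    Reduce coefficients mod 5: 4·t ≡ 2 (mod 5).
    The inverse of 4 mod 5 is 4 (since 4·4 = 16 = 3·5 + 1), so t ≡ 4·2 = 8 ≡ 3 (mod 5).
    Then x = 205 + 819·3 = 2662, valid modulo lcm(819, 5) = 4095: x ≡ 2662 (mod 4095).
  Combine with x ≡ 7 (mod 16); new modulus lcm = 65520.
    Write x = 2662 + 4095·t and substitute into x ≡ 7 (mod 16): 4095·t ≡ 7 − 2662 = -2655 (mod 16).
    Reduce coefficients mod 16: 15·t ≡ 1 (mod 16).
    The inverse of 15 mod 16 is 15 (since 15·15 = 225 = 14·16 + 1), so t ≡ 15·1 = 15 ≡ 15 (mod 16).
    Then x = 2662 + 4095·15 = 64087, valid modulo lcm(4095, 16) = 65520: x ≡ 64087 (mod 65520).
Verify against each original: 64087 mod 9 = 7, 64087 mod 13 = 10, 64087 mod 7 = 2, 64087 mod 5 = 2, 64087 mod 16 = 7.

x ≡ 64087 (mod 65520).


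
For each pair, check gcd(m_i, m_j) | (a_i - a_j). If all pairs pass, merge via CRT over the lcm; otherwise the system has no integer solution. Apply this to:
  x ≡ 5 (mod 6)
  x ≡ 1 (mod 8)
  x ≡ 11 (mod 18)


Moduli 6, 8, 18 are not pairwise coprime, so CRT works modulo lcm(m_i) when all pairwise compatibility conditions hold.
Pairwise compatibility: gcd(m_i, m_j) must divide a_i - a_j for every pair.
Merge one congruence at a time:
  Start: x ≡ 5 (mod 6).
  Combine with x ≡ 1 (mod 8): gcd(6, 8) = 2; 1 - 5 = -4, which IS divisible by 2, so compatible.
    Write x = 5 + 6·t and substitute into x ≡ 1 (mod 8): 6·t ≡ 1 − 5 = -4 (mod 8).
    Divide the congruence (and modulus) by g = 2: 3·t ≡ -2 (mod 4).
    Reduce coefficients mod 4: 3·t ≡ 2 (mod 4).
    The inverse of 3 mod 4 is 3 (since 3·3 = 9 = 2·4 + 1), so t ≡ 3·2 = 6 ≡ 2 (mod 4).
    Then x = 5 + 6·2 = 17, valid modulo lcm(6, 8) = 24: x ≡ 17 (mod 24).
  Combine with x ≡ 11 (mod 18): gcd(24, 18) = 6; 11 - 17 = -6, which IS divisible by 6, so compatible.
    Write x = 17 + 24·t and substitute into x ≡ 11 (mod 18): 24·t ≡ 11 − 17 = -6 (mod 18).
    Divide the congruence (and modulus) by g = 6: 4·t ≡ -1 (mod 3).
    Reduce coefficients mod 3: 1·t ≡ 2 (mod 3).
    So t ≡ 2 (mod 3).
    Then x = 17 + 24·2 = 65, valid modulo lcm(24, 18) = 72: x ≡ 65 (mod 72).
Verify: 65 mod 6 = 5, 65 mod 8 = 1, 65 mod 18 = 11.

x ≡ 65 (mod 72).


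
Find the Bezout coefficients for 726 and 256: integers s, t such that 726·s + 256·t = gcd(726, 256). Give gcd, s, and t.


Euclidean algorithm on (726, 256) — divide until remainder is 0:
  726 = 2 · 256 + 214
  256 = 1 · 214 + 42
  214 = 5 · 42 + 4
  42 = 10 · 4 + 2
  4 = 2 · 2 + 0
gcd(726, 256) = 2.
Track Bezout coefficients alongside the remainders: start with r₀ = 726 = a·1 + b·0 (s = 1, t = 0) and r₁ = 256 = a·0 + b·1 (s = 0, t = 1); each new remainder r_{k+1} = r_{k-1} − q_k·r_k inherits s_{k+1} = s_{k-1} − q_k·s_k, t_{k+1} = t_{k-1} − q_k·t_k, so r_k = a·s_k + b·t_k at every step:
  q = 2: r = 214, s = 1 − 2·0 = 1, t = 0 − 2·1 = -2  (check: 726·1 + 256·(-2) = 214)
  q = 1: r = 42, s = 0 − 1·1 = -1, t = 1 − 1·(-2) = 3  (check: 726·(-1) + 256·3 = 42)
  q = 5: r = 4, s = 1 − 5·(-1) = 6, t = -2 − 5·3 = -17  (check: 726·6 + 256·(-17) = 4)
  q = 10: r = 2, s = -1 − 10·6 = -61, t = 3 − 10·(-17) = 173  (check: 726·(-61) + 256·173 = 2)
The row with r = 2 (the gcd) gives the Bezout coefficients s = -61, t = 173.
Result: 726 · (-61) + 256 · (173) = 2.

gcd(726, 256) = 2; s = -61, t = 173 (check: 726·(-61) + 256·173 = 2).


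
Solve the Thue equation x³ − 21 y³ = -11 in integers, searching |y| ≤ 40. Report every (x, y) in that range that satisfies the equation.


The equation is x³ - 21y³ = -11. For fixed y, x³ = 21·y³ − 11, so a solution requires the RHS to be a perfect cube.
Strategy: iterate y from -40 to 40, compute RHS = 21·y³ − 11, and check whether it is a (positive or negative) perfect cube.
Check small values of y:
  y = 0: RHS = -11 is not a perfect cube.
  y = 1: RHS = 10 is not a perfect cube.
  y = -1: RHS = -32 is not a perfect cube.
  y = 2: RHS = 157 is not a perfect cube.
  y = -2: RHS = -179 is not a perfect cube.
  y = 3: RHS = 556 is not a perfect cube.
  y = -3: RHS = -578 is not a perfect cube.
Continuing the search up to |y| = 40 finds no solutions either.
No (x, y) in the scanned range satisfies the equation.

No integer solutions with |y| ≤ 40.


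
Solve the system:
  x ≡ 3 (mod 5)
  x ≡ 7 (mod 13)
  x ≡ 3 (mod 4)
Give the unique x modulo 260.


Moduli 5, 13, 4 are pairwise coprime; by CRT there is a unique solution modulo M = 5 · 13 · 4 = 260.
Solve pairwise, accumulating the modulus:
  Start with x ≡ 3 (mod 5).
  Combine with x ≡ 7 (mod 13): since gcd(5, 13) = 1, we get a unique residue mod 65.
    Write x = 3 + 5·t and substitute into x ≡ 7 (mod 13): 5·t ≡ 7 − 3 = 4 (mod 13).
    The inverse of 5 mod 13 is 8 (since 5·8 = 40 = 3·13 + 1), so t ≡ 8·4 = 32 ≡ 6 (mod 13).
    Then x = 3 + 5·6 = 33, valid modulo lcm(5, 13) = 65: x ≡ 33 (mod 65).
  Combine with x ≡ 3 (mod 4): since gcd(65, 4) = 1, we get a unique residue mod 260.
    Write x = 33 + 65·t and substitute into x ≡ 3 (mod 4): 65·t ≡ 3 − 33 = -30 (mod 4).
    Reduce coefficients mod 4: 1·t ≡ 2 (mod 4).
    So t ≡ 2 (mod 4).
    Then x = 33 + 65·2 = 163, valid modulo lcm(65, 4) = 260: x ≡ 163 (mod 260).
Verify: 163 mod 5 = 3 ✓, 163 mod 13 = 7 ✓, 163 mod 4 = 3 ✓.

x ≡ 163 (mod 260).


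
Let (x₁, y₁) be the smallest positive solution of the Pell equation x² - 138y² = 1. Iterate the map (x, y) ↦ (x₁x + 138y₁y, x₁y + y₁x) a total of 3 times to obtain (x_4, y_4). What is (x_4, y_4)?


Step 1: Find the fundamental solution (x₁, y₁) of x² - 138y² = 1.
  Expand √138 as a continued fraction. a₀ = ⌊√138⌋ = 11; iterate m_{k+1} = d_k·a_k − m_k, d_{k+1} = (138 − m_{k+1}²)/d_k, a_{k+1} = ⌊(a₀ + m_{k+1})/d_{k+1}⌋ (starting m₀ = 0, d₀ = 1), with convergents p_k = a_k·p_{k-1} + p_{k-2}, q_k = a_k·q_{k-1} + q_{k-2} (p₋₁ = 1, q₋₁ = 0):
  k = 0: a₀ = 11; p₀/q₀ = 11/1; p₀² − 138·q₀² = 121 − 138 = -17.
  k = 1: m = 11, d = 17, a = ⌊(11 + 11)/17⌋ = 1; p/q = (1·11 + 1)/(1·1 + 0) = 12/1; p² − 138·q² = 144 − 138 = 6.
  k = 2: m = 6, d = 6, a = ⌊(11 + 6)/6⌋ = 2; p/q = (2·12 + 11)/(2·1 + 1) = 35/3; p² − 138·q² = 1225 − 1242 = -17.
  k = 3: m = 6, d = 17, a = ⌊(11 + 6)/17⌋ = 1; p/q = (1·35 + 12)/(1·3 + 1) = 47/4; p² − 138·q² = 2209 − 2208 = 1.
  The first convergent with p² − 138·q² = 1 gives the fundamental solution (x₁, y₁) = (47, 4).
Step 2: Apply the recurrence (x_{n+1}, y_{n+1}) = (x₁x_n + 138y₁y_n, x₁y_n + y₁x_n) repeatedly.
  From (x_1, y_1) = (47, 4): x_2 = 47·47 + 138·4·4 = 4417; y_2 = 47·4 + 4·47 = 376.
  From (x_2, y_2) = (4417, 376): x_3 = 47·4417 + 138·4·376 = 415151; y_3 = 47·376 + 4·4417 = 35340.
  From (x_3, y_3) = (415151, 35340): x_4 = 47·415151 + 138·4·35340 = 39019777; y_4 = 47·35340 + 4·415151 = 3321584.
Step 3: Verify x_4² - 138·y_4² = 1522542997129729 - 1522542997129728 = 1 (should be 1). ✓

(x_1, y_1) = (47, 4); (x_4, y_4) = (39019777, 3321584).


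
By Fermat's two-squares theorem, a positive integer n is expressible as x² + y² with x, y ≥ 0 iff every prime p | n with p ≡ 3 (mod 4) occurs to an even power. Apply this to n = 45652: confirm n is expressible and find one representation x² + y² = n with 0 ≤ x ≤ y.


Step 1: Factor n = 45652 = 2^2 · 101 · 113.
Step 2: Check the mod-4 condition on each prime factor: 2 = 2 (special); 101 ≡ 1 (mod 4), exponent 1; 113 ≡ 1 (mod 4), exponent 1.
All primes ≡ 3 (mod 4) appear to even exponent (or don't appear), so by the two-squares theorem n IS expressible as a sum of two squares.
Step 3: Build a representation. Group n = k² · m with k = 2 and m = 101 · 113 = 11413 (a product of primes ≡ 1 (mod 4)); a representation of m scales to one of n via (k·x)² + (k·y)² = k²(x² + y²). Each prime p ≡ 1 (mod 4) is itself a sum of two squares; find a² by testing p − a² for a perfect square:
  101: 101 − 1² = 100 = 10² ⇒ 101 = 1² + 10².
  113: 113 − 1² = 112, 113 − 2² = 109, 113 − 3² = 104, 113 − 4² = 97, 113 − 5² = 88, 113 − 6² = 77, 113 − 7² = 64 = 8² ⇒ 113 = 7² + 8².
  Combine using the Brahmagupta–Fibonacci identity (a² + b²)(c² + d²) = (ac − bd)² + (ad + bc)² = (ac + bd)² + (ad − bc)²:
  101 · 113 = 11413: from (1² + 10²)(7² + 8²), take (1·7 − 10·8, 1·8 + 10·7) = (7 − 80, 8 + 70) = (-73, 78); dropping signs (only squares matter) gives (73, 78); check 73² + 78² = 5329 + 6084 = 11413 ✓.
  Scale by k = 2: (2·73, 2·78) = (146, 156).
Step 4: Order so x ≤ y and verify: 146² + 156² = 21316 + 24336 = 45652 = n. ✓

n = 45652 = 146² + 156² (one valid representation with x ≤ y).


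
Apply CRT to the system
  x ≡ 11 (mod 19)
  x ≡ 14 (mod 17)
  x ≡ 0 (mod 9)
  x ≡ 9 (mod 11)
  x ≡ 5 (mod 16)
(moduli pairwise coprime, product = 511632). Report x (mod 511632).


Product of moduli M = 19 · 17 · 9 · 11 · 16 = 511632.
Merge one congruence at a time:
  Start: x ≡ 11 (mod 19).
  Combine with x ≡ 14 (mod 17); new modulus lcm = 323.
    Write x = 11 + 19·t and substitute into x ≡ 14 (mod 17): 19·t ≡ 14 − 11 = 3 (mod 17).
    Reduce coefficients mod 17: 2·t ≡ 3 (mod 17).
    The inverse of 2 mod 17 is 9 (since 2·9 = 18 = 1·17 + 1), so t ≡ 9·3 = 27 ≡ 10 (mod 17).
    Then x = 11 + 19·10 = 201, valid modulo lcm(19, 17) = 323: x ≡ 201 (mod 323).
  Combine with x ≡ 0 (mod 9); new modulus lcm = 2907.
    Write x = 201 + 323·t and substitute into x ≡ 0 (mod 9): 323·t ≡ 0 − 201 = -201 (mod 9).
    Reduce coefficients mod 9: 8·t ≡ 6 (mod 9).
    The inverse of 8 mod 9 is 8 (since 8·8 = 64 = 7·9 + 1), so t ≡ 8·6 = 48 ≡ 3 (mod 9).
    Then x = 201 + 323·3 = 1170, valid modulo lcm(323, 9) = 2907: x ≡ 1170 (mod 2907).
  Combine with x ≡ 9 (mod 11); new modulus lcm = 31977.
    Write x = 1170 + 2907·t and substitute into x ≡ 9 (mod 11): 2907·t ≡ 9 − 1170 = -1161 (mod 11).
    Reduce coefficients mod 11: 3·t ≡ 5 (mod 11).
    The inverse of 3 mod 11 is 4 (since 3·4 = 12 = 1·11 + 1), so t ≡ 4·5 = 20 ≡ 9 (mod 11).
    Then x = 1170 + 2907·9 = 27333, valid modulo lcm(2907, 11) = 31977: x ≡ 27333 (mod 31977).
  Combine with x ≡ 5 (mod 16); new modulus lcm = 511632.
    Write x = 27333 + 31977·t and substitute into x ≡ 5 (mod 16): 31977·t ≡ 5 − 27333 = -27328 (mod 16).
    Reduce coefficients mod 16: 9·t ≡ 0 (mod 16).
    The inverse of 9 mod 16 is 9 (since 9·9 = 81 = 5·16 + 1), so t ≡ 9·0 = 0 ≡ 0 (mod 16).
    Then x = 27333 + 31977·0 = 27333, valid modulo lcm(31977, 16) = 511632: x ≡ 27333 (mod 511632).
Verify against each original: 27333 mod 19 = 11, 27333 mod 17 = 14, 27333 mod 9 = 0, 27333 mod 11 = 9, 27333 mod 16 = 5.

x ≡ 27333 (mod 511632).


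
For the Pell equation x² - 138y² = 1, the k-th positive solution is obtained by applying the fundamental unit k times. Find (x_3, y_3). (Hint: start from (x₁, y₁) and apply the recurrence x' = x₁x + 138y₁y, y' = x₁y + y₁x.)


Step 1: Find the fundamental solution (x₁, y₁) of x² - 138y² = 1.
  Expand √138 as a continued fraction. a₀ = ⌊√138⌋ = 11; iterate m_{k+1} = d_k·a_k − m_k, d_{k+1} = (138 − m_{k+1}²)/d_k, a_{k+1} = ⌊(a₀ + m_{k+1})/d_{k+1}⌋ (starting m₀ = 0, d₀ = 1), with convergents p_k = a_k·p_{k-1} + p_{k-2}, q_k = a_k·q_{k-1} + q_{k-2} (p₋₁ = 1, q₋₁ = 0):
  k = 0: a₀ = 11; p₀/q₀ = 11/1; p₀² − 138·q₀² = 121 − 138 = -17.
  k = 1: m = 11, d = 17, a = ⌊(11 + 11)/17⌋ = 1; p/q = (1·11 + 1)/(1·1 + 0) = 12/1; p² − 138·q² = 144 − 138 = 6.
  k = 2: m = 6, d = 6, a = ⌊(11 + 6)/6⌋ = 2; p/q = (2·12 + 11)/(2·1 + 1) = 35/3; p² − 138·q² = 1225 − 1242 = -17.
  k = 3: m = 6, d = 17, a = ⌊(11 + 6)/17⌋ = 1; p/q = (1·35 + 12)/(1·3 + 1) = 47/4; p² − 138·q² = 2209 − 2208 = 1.
  The first convergent with p² − 138·q² = 1 gives the fundamental solution (x₁, y₁) = (47, 4).
Step 2: Apply the recurrence (x_{n+1}, y_{n+1}) = (x₁x_n + 138y₁y_n, x₁y_n + y₁x_n) repeatedly.
  From (x_1, y_1) = (47, 4): x_2 = 47·47 + 138·4·4 = 4417; y_2 = 47·4 + 4·47 = 376.
  From (x_2, y_2) = (4417, 376): x_3 = 47·4417 + 138·4·376 = 415151; y_3 = 47·376 + 4·4417 = 35340.
Step 3: Verify x_3² - 138·y_3² = 172350352801 - 172350352800 = 1 (should be 1). ✓

(x_1, y_1) = (47, 4); (x_3, y_3) = (415151, 35340).


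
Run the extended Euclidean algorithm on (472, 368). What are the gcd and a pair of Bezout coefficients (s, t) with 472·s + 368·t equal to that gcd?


Euclidean algorithm on (472, 368) — divide until remainder is 0:
  472 = 1 · 368 + 104
  368 = 3 · 104 + 56
  104 = 1 · 56 + 48
  56 = 1 · 48 + 8
  48 = 6 · 8 + 0
gcd(472, 368) = 8.
Track Bezout coefficients alongside the remainders: start with r₀ = 472 = a·1 + b·0 (s = 1, t = 0) and r₁ = 368 = a·0 + b·1 (s = 0, t = 1); each new remainder r_{k+1} = r_{k-1} − q_k·r_k inherits s_{k+1} = s_{k-1} − q_k·s_k, t_{k+1} = t_{k-1} − q_k·t_k, so r_k = a·s_k + b·t_k at every step:
  q = 1: r = 104, s = 1 − 1·0 = 1, t = 0 − 1·1 = -1  (check: 472·1 + 368·(-1) = 104)
  q = 3: r = 56, s = 0 − 3·1 = -3, t = 1 − 3·(-1) = 4  (check: 472·(-3) + 368·4 = 56)
  q = 1: r = 48, s = 1 − 1·(-3) = 4, t = -1 − 1·4 = -5  (check: 472·4 + 368·(-5) = 48)
  q = 1: r = 8, s = -3 − 1·4 = -7, t = 4 − 1·(-5) = 9  (check: 472·(-7) + 368·9 = 8)
The row with r = 8 (the gcd) gives the Bezout coefficients s = -7, t = 9.
Result: 472 · (-7) + 368 · (9) = 8.

gcd(472, 368) = 8; s = -7, t = 9 (check: 472·(-7) + 368·9 = 8).


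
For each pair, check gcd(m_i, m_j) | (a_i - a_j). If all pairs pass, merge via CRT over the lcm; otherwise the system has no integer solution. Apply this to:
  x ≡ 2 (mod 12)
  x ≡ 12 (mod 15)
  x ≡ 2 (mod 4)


Moduli 12, 15, 4 are not pairwise coprime, so CRT works modulo lcm(m_i) when all pairwise compatibility conditions hold.
Pairwise compatibility: gcd(m_i, m_j) must divide a_i - a_j for every pair.
Merge one congruence at a time:
  Start: x ≡ 2 (mod 12).
  Combine with x ≡ 12 (mod 15): gcd(12, 15) = 3, and 12 - 2 = 10 is NOT divisible by 3.
    ⇒ system is inconsistent (no integer solution).

No solution (the system is inconsistent).


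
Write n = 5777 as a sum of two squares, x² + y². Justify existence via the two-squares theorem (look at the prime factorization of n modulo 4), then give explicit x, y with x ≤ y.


Step 1: Factor n = 5777 = 53 · 109.
Step 2: Check the mod-4 condition on each prime factor: 53 ≡ 1 (mod 4), exponent 1; 109 ≡ 1 (mod 4), exponent 1.
All primes ≡ 3 (mod 4) appear to even exponent (or don't appear), so by the two-squares theorem n IS expressible as a sum of two squares.
Step 3: Build a representation. Here n = 53 · 109 is a product of primes ≡ 1 (mod 4). Each prime p ≡ 1 (mod 4) is itself a sum of two squares; find a² by testing p − a² for a perfect square:
  53: 53 − 1² = 52, 53 − 2² = 49 = 7² ⇒ 53 = 2² + 7².
  109: 109 − 1² = 108, 109 − 2² = 105, 109 − 3² = 100 = 10² ⇒ 109 = 3² + 10².
  Combine using the Brahmagupta–Fibonacci identity (a² + b²)(c² + d²) = (ac − bd)² + (ad + bc)² = (ac + bd)² + (ad − bc)²:
  53 · 109 = 5777: from (2² + 7²)(3² + 10²), take (2·3 − 7·10, 2·10 + 7·3) = (6 − 70, 20 + 21) = (-64, 41); dropping signs (only squares matter) gives (64, 41); check 64² + 41² = 4096 + 1681 = 5777 ✓.
Step 4: Order so x ≤ y and verify: 41² + 64² = 1681 + 4096 = 5777 = n. ✓

n = 5777 = 41² + 64² (one valid representation with x ≤ y).


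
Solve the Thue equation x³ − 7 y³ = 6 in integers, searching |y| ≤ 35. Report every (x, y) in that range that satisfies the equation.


The equation is x³ - 7y³ = 6. For fixed y, x³ = 7·y³ + 6, so a solution requires the RHS to be a perfect cube.
Strategy: iterate y from -35 to 35, compute RHS = 7·y³ + 6, and check whether it is a (positive or negative) perfect cube.
Check small values of y:
  y = 0: RHS = 6 is not a perfect cube.
  y = 1: RHS = 13 is not a perfect cube.
  y = -1: RHS = -1 = (-1)³ ⇒ x = -1 works.
  y = 2: RHS = 62 is not a perfect cube.
  y = -2: RHS = -50 is not a perfect cube.
  y = 3: RHS = 195 is not a perfect cube.
  y = -3: RHS = -183 is not a perfect cube.
Continuing the search up to |y| = 35 finds no further solutions beyond those listed.
Collected solutions: (-1, -1).

Solutions (with |y| ≤ 35): (-1, -1).


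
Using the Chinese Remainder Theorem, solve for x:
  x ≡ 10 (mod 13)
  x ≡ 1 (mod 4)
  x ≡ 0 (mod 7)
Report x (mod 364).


Moduli 13, 4, 7 are pairwise coprime; by CRT there is a unique solution modulo M = 13 · 4 · 7 = 364.
Solve pairwise, accumulating the modulus:
  Start with x ≡ 10 (mod 13).
  Combine with x ≡ 1 (mod 4): since gcd(13, 4) = 1, we get a unique residue mod 52.
    Write x = 10 + 13·t and substitute into x ≡ 1 (mod 4): 13·t ≡ 1 − 10 = -9 (mod 4).
    Reduce coefficients mod 4: 1·t ≡ 3 (mod 4).
    So t ≡ 3 (mod 4).
    Then x = 10 + 13·3 = 49, valid modulo lcm(13, 4) = 52: x ≡ 49 (mod 52).
  Combine with x ≡ 0 (mod 7): since gcd(52, 7) = 1, we get a unique residue mod 364.
    Write x = 49 + 52·t and substitute into x ≡ 0 (mod 7): 52·t ≡ 0 − 49 = -49 (mod 7).
    Reduce coefficients mod 7: 3·t ≡ 0 (mod 7).
    The inverse of 3 mod 7 is 5 (since 3·5 = 15 = 2·7 + 1), so t ≡ 5·0 = 0 ≡ 0 (mod 7).
    Then x = 49 + 52·0 = 49, valid modulo lcm(52, 7) = 364: x ≡ 49 (mod 364).
Verify: 49 mod 13 = 10 ✓, 49 mod 4 = 1 ✓, 49 mod 7 = 0 ✓.

x ≡ 49 (mod 364).


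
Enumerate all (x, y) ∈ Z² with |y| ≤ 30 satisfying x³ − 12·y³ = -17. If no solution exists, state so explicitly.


The equation is x³ - 12y³ = -17. For fixed y, x³ = 12·y³ − 17, so a solution requires the RHS to be a perfect cube.
Strategy: iterate y from -30 to 30, compute RHS = 12·y³ − 17, and check whether it is a (positive or negative) perfect cube.
Check small values of y:
  y = 0: RHS = -17 is not a perfect cube.
  y = 1: RHS = -5 is not a perfect cube.
  y = -1: RHS = -29 is not a perfect cube.
  y = 2: RHS = 79 is not a perfect cube.
  y = -2: RHS = -113 is not a perfect cube.
  y = 3: RHS = 307 is not a perfect cube.
  y = -3: RHS = -341 is not a perfect cube.
Continuing the search up to |y| = 30 finds no solutions either.
No (x, y) in the scanned range satisfies the equation.

No integer solutions with |y| ≤ 30.


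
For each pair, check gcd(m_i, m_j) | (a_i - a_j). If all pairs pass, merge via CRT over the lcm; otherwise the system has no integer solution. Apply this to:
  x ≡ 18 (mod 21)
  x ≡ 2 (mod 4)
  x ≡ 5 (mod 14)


Moduli 21, 4, 14 are not pairwise coprime, so CRT works modulo lcm(m_i) when all pairwise compatibility conditions hold.
Pairwise compatibility: gcd(m_i, m_j) must divide a_i - a_j for every pair.
Merge one congruence at a time:
  Start: x ≡ 18 (mod 21).
  Combine with x ≡ 2 (mod 4): gcd(21, 4) = 1; 2 - 18 = -16, which IS divisible by 1, so compatible.
    Write x = 18 + 21·t and substitute into x ≡ 2 (mod 4): 21·t ≡ 2 − 18 = -16 (mod 4).
    Reduce coefficients mod 4: 1·t ≡ 0 (mod 4).
    So t ≡ 0 (mod 4).
    Then x = 18 + 21·0 = 18, valid modulo lcm(21, 4) = 84: x ≡ 18 (mod 84).
  Combine with x ≡ 5 (mod 14): gcd(84, 14) = 14, and 5 - 18 = -13 is NOT divisible by 14.
    ⇒ system is inconsistent (no integer solution).

No solution (the system is inconsistent).


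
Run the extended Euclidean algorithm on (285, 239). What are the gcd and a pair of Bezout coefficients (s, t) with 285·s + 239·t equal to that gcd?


Euclidean algorithm on (285, 239) — divide until remainder is 0:
  285 = 1 · 239 + 46
  239 = 5 · 46 + 9
  46 = 5 · 9 + 1
  9 = 9 · 1 + 0
gcd(285, 239) = 1.
Track Bezout coefficients alongside the remainders: start with r₀ = 285 = a·1 + b·0 (s = 1, t = 0) and r₁ = 239 = a·0 + b·1 (s = 0, t = 1); each new remainder r_{k+1} = r_{k-1} − q_k·r_k inherits s_{k+1} = s_{k-1} − q_k·s_k, t_{k+1} = t_{k-1} − q_k·t_k, so r_k = a·s_k + b·t_k at every step:
  q = 1: r = 46, s = 1 − 1·0 = 1, t = 0 − 1·1 = -1  (check: 285·1 + 239·(-1) = 46)
  q = 5: r = 9, s = 0 − 5·1 = -5, t = 1 − 5·(-1) = 6  (check: 285·(-5) + 239·6 = 9)
  q = 5: r = 1, s = 1 − 5·(-5) = 26, t = -1 − 5·6 = -31  (check: 285·26 + 239·(-31) = 1)
The row with r = 1 (the gcd) gives the Bezout coefficients s = 26, t = -31.
Result: 285 · (26) + 239 · (-31) = 1.

gcd(285, 239) = 1; s = 26, t = -31 (check: 285·26 + 239·(-31) = 1).


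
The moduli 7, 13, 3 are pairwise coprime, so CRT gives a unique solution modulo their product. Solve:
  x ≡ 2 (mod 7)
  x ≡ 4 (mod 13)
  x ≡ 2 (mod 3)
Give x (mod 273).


Moduli 7, 13, 3 are pairwise coprime; by CRT there is a unique solution modulo M = 7 · 13 · 3 = 273.
Solve pairwise, accumulating the modulus:
  Start with x ≡ 2 (mod 7).
  Combine with x ≡ 4 (mod 13): since gcd(7, 13) = 1, we get a unique residue mod 91.
    Write x = 2 + 7·t and substitute into x ≡ 4 (mod 13): 7·t ≡ 4 − 2 = 2 (mod 13).
    The inverse of 7 mod 13 is 2 (since 7·2 = 14 = 1·13 + 1), so t ≡ 2·2 = 4 ≡ 4 (mod 13).
    Then x = 2 + 7·4 = 30, valid modulo lcm(7, 13) = 91: x ≡ 30 (mod 91).
  Combine with x ≡ 2 (mod 3): since gcd(91, 3) = 1, we get a unique residue mod 273.
    Write x = 30 + 91·t and substitute into x ≡ 2 (mod 3): 91·t ≡ 2 − 30 = -28 (mod 3).
    Reduce coefficients mod 3: 1·t ≡ 2 (mod 3).
    So t ≡ 2 (mod 3).
    Then x = 30 + 91·2 = 212, valid modulo lcm(91, 3) = 273: x ≡ 212 (mod 273).
Verify: 212 mod 7 = 2 ✓, 212 mod 13 = 4 ✓, 212 mod 3 = 2 ✓.

x ≡ 212 (mod 273).


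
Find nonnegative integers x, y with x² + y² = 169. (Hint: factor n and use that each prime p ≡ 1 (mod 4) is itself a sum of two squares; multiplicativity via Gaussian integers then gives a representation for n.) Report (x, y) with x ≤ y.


Step 1: Factor n = 169 = 13^2.
Step 2: Check the mod-4 condition on each prime factor: 13 ≡ 1 (mod 4), exponent 2.
All primes ≡ 3 (mod 4) appear to even exponent (or don't appear), so by the two-squares theorem n IS expressible as a sum of two squares.
Step 3: Build a representation. Here n = 13 · 13 is a product of primes ≡ 1 (mod 4). Each prime p ≡ 1 (mod 4) is itself a sum of two squares; find a² by testing p − a² for a perfect square:
  13: 13 − 1² = 12, 13 − 2² = 9 = 3² ⇒ 13 = 2² + 3².
  Combine using the Brahmagupta–Fibonacci identity (a² + b²)(c² + d²) = (ac − bd)² + (ad + bc)² = (ac + bd)² + (ad − bc)²:
  13 · 13 = 169: from (2² + 3²)(2² + 3²), take (2·2 − 3·3, 2·3 + 3·2) = (4 − 9, 6 + 6) = (-5, 12); dropping signs (only squares matter) gives (5, 12); check 5² + 12² = 25 + 144 = 169 ✓.
Step 4: Order so x ≤ y and verify: 5² + 12² = 25 + 144 = 169 = n. ✓

n = 169 = 5² + 12² (one valid representation with x ≤ y).


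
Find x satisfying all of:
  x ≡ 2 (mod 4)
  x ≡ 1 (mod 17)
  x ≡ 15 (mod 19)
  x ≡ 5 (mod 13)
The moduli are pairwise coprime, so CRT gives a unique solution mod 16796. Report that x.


Product of moduli M = 4 · 17 · 19 · 13 = 16796.
Merge one congruence at a time:
  Start: x ≡ 2 (mod 4).
  Combine with x ≡ 1 (mod 17); new modulus lcm = 68.
    Write x = 2 + 4·t and substitute into x ≡ 1 (mod 17): 4·t ≡ 1 − 2 = -1 (mod 17).
    Reduce coefficients mod 17: 4·t ≡ 16 (mod 17).
    The inverse of 4 mod 17 is 13 (since 4·13 = 52 = 3·17 + 1), so t ≡ 13·16 = 208 ≡ 4 (mod 17).
    Then x = 2 + 4·4 = 18, valid modulo lcm(4, 17) = 68: x ≡ 18 (mod 68).
  Combine with x ≡ 15 (mod 19); new modulus lcm = 1292.
    Write x = 18 + 68·t and substitute into x ≡ 15 (mod 19): 68·t ≡ 15 − 18 = -3 (mod 19).
    Reduce coefficients mod 19: 11·t ≡ 16 (mod 19).
    The inverse of 11 mod 19 is 7 (since 11·7 = 77 = 4·19 + 1), so t ≡ 7·16 = 112 ≡ 17 (mod 19).
    Then x = 18 + 68·17 = 1174, valid modulo lcm(68, 19) = 1292: x ≡ 1174 (mod 1292).
  Combine with x ≡ 5 (mod 13); new modulus lcm = 16796.
    Write x = 1174 + 1292·t and substitute into x ≡ 5 (mod 13): 1292·t ≡ 5 − 1174 = -1169 (mod 13).
    Reduce coefficients mod 13: 5·t ≡ 1 (mod 13).
    The inverse of 5 mod 13 is 8 (since 5·8 = 40 = 3·13 + 1), so t ≡ 8·1 = 8 ≡ 8 (mod 13).
    Then x = 1174 + 1292·8 = 11510, valid modulo lcm(1292, 13) = 16796: x ≡ 11510 (mod 16796).
Verify against each original: 11510 mod 4 = 2, 11510 mod 17 = 1, 11510 mod 19 = 15, 11510 mod 13 = 5.

x ≡ 11510 (mod 16796).


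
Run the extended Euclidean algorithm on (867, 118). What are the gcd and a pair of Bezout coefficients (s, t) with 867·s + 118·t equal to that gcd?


Euclidean algorithm on (867, 118) — divide until remainder is 0:
  867 = 7 · 118 + 41
  118 = 2 · 41 + 36
  41 = 1 · 36 + 5
  36 = 7 · 5 + 1
  5 = 5 · 1 + 0
gcd(867, 118) = 1.
Track Bezout coefficients alongside the remainders: start with r₀ = 867 = a·1 + b·0 (s = 1, t = 0) and r₁ = 118 = a·0 + b·1 (s = 0, t = 1); each new remainder r_{k+1} = r_{k-1} − q_k·r_k inherits s_{k+1} = s_{k-1} − q_k·s_k, t_{k+1} = t_{k-1} − q_k·t_k, so r_k = a·s_k + b·t_k at every step:
  q = 7: r = 41, s = 1 − 7·0 = 1, t = 0 − 7·1 = -7  (check: 867·1 + 118·(-7) = 41)
  q = 2: r = 36, s = 0 − 2·1 = -2, t = 1 − 2·(-7) = 15  (check: 867·(-2) + 118·15 = 36)
  q = 1: r = 5, s = 1 − 1·(-2) = 3, t = -7 − 1·15 = -22  (check: 867·3 + 118·(-22) = 5)
  q = 7: r = 1, s = -2 − 7·3 = -23, t = 15 − 7·(-22) = 169  (check: 867·(-23) + 118·169 = 1)
The row with r = 1 (the gcd) gives the Bezout coefficients s = -23, t = 169.
Result: 867 · (-23) + 118 · (169) = 1.

gcd(867, 118) = 1; s = -23, t = 169 (check: 867·(-23) + 118·169 = 1).


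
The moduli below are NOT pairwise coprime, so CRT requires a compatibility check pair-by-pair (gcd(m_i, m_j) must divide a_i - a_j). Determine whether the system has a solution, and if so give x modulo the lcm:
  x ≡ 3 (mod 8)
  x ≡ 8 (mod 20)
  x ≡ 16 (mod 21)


Moduli 8, 20, 21 are not pairwise coprime, so CRT works modulo lcm(m_i) when all pairwise compatibility conditions hold.
Pairwise compatibility: gcd(m_i, m_j) must divide a_i - a_j for every pair.
Merge one congruence at a time:
  Start: x ≡ 3 (mod 8).
  Combine with x ≡ 8 (mod 20): gcd(8, 20) = 4, and 8 - 3 = 5 is NOT divisible by 4.
    ⇒ system is inconsistent (no integer solution).

No solution (the system is inconsistent).


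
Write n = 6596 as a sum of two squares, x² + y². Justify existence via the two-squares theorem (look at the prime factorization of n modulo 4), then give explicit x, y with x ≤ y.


Step 1: Factor n = 6596 = 2^2 · 17 · 97.
Step 2: Check the mod-4 condition on each prime factor: 2 = 2 (special); 17 ≡ 1 (mod 4), exponent 1; 97 ≡ 1 (mod 4), exponent 1.
All primes ≡ 3 (mod 4) appear to even exponent (or don't appear), so by the two-squares theorem n IS expressible as a sum of two squares.
Step 3: Build a representation. Group n = k² · m with k = 2 and m = 17 · 97 = 1649 (a product of primes ≡ 1 (mod 4)); a representation of m scales to one of n via (k·x)² + (k·y)² = k²(x² + y²). Each prime p ≡ 1 (mod 4) is itself a sum of two squares; find a² by testing p − a² for a perfect square:
  17: 17 − 1² = 16 = 4² ⇒ 17 = 1² + 4².
  97: 97 − 1² = 96, 97 − 2² = 93, 97 − 3² = 88, 97 − 4² = 81 = 9² ⇒ 97 = 4² + 9².
  Combine using the Brahmagupta–Fibonacci identity (a² + b²)(c² + d²) = (ac − bd)² + (ad + bc)² = (ac + bd)² + (ad − bc)²:
  17 · 97 = 1649: from (1² + 4²)(4² + 9²), take (1·4 − 4·9, 1·9 + 4·4) = (4 − 36, 9 + 16) = (-32, 25); dropping signs (only squares matter) gives (32, 25); check 32² + 25² = 1024 + 625 = 1649 ✓.
  Scale by k = 2: (2·32, 2·25) = (64, 50).
Step 4: Order so x ≤ y and verify: 50² + 64² = 2500 + 4096 = 6596 = n. ✓

n = 6596 = 50² + 64² (one valid representation with x ≤ y).


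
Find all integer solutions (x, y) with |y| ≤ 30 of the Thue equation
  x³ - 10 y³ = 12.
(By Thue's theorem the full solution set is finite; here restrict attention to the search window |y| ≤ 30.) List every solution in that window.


The equation is x³ - 10y³ = 12. For fixed y, x³ = 10·y³ + 12, so a solution requires the RHS to be a perfect cube.
Strategy: iterate y from -30 to 30, compute RHS = 10·y³ + 12, and check whether it is a (positive or negative) perfect cube.
Check small values of y:
  y = 0: RHS = 12 is not a perfect cube.
  y = 1: RHS = 22 is not a perfect cube.
  y = -1: RHS = 2 is not a perfect cube.
  y = 2: RHS = 92 is not a perfect cube.
  y = -2: RHS = -68 is not a perfect cube.
  y = 3: RHS = 282 is not a perfect cube.
  y = -3: RHS = -258 is not a perfect cube.
Continuing the search up to |y| = 30 finds no solutions either.
No (x, y) in the scanned range satisfies the equation.

No integer solutions with |y| ≤ 30.


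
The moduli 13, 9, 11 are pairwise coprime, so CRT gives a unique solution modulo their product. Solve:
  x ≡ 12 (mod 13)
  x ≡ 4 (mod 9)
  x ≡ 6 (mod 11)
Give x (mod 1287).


Moduli 13, 9, 11 are pairwise coprime; by CRT there is a unique solution modulo M = 13 · 9 · 11 = 1287.
Solve pairwise, accumulating the modulus:
  Start with x ≡ 12 (mod 13).
  Combine with x ≡ 4 (mod 9): since gcd(13, 9) = 1, we get a unique residue mod 117.
    Write x = 12 + 13·t and substitute into x ≡ 4 (mod 9): 13·t ≡ 4 − 12 = -8 (mod 9).
    Reduce coefficients mod 9: 4·t ≡ 1 (mod 9).
    The inverse of 4 mod 9 is 7 (since 4·7 = 28 = 3·9 + 1), so t ≡ 7·1 = 7 ≡ 7 (mod 9).
    Then x = 12 + 13·7 = 103, valid modulo lcm(13, 9) = 117: x ≡ 103 (mod 117).
  Combine with x ≡ 6 (mod 11): since gcd(117, 11) = 1, we get a unique residue mod 1287.
    Write x = 103 + 117·t and substitute into x ≡ 6 (mod 11): 117·t ≡ 6 − 103 = -97 (mod 11).
    Reduce coefficients mod 11: 7·t ≡ 2 (mod 11).
    The inverse of 7 mod 11 is 8 (since 7·8 = 56 = 5·11 + 1), so t ≡ 8·2 = 16 ≡ 5 (mod 11).
    Then x = 103 + 117·5 = 688, valid modulo lcm(117, 11) = 1287: x ≡ 688 (mod 1287).
Verify: 688 mod 13 = 12 ✓, 688 mod 9 = 4 ✓, 688 mod 11 = 6 ✓.

x ≡ 688 (mod 1287).


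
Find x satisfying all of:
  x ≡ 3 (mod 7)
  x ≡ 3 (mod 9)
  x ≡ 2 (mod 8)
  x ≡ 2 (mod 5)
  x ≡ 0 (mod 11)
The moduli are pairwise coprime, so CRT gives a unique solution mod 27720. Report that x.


Product of moduli M = 7 · 9 · 8 · 5 · 11 = 27720.
Merge one congruence at a time:
  Start: x ≡ 3 (mod 7).
  Combine with x ≡ 3 (mod 9); new modulus lcm = 63.
    Write x = 3 + 7·t and substitute into x ≡ 3 (mod 9): 7·t ≡ 3 − 3 = 0 (mod 9).
    The inverse of 7 mod 9 is 4 (since 7·4 = 28 = 3·9 + 1), so t ≡ 4·0 = 0 ≡ 0 (mod 9).
    Then x = 3 + 7·0 = 3, valid modulo lcm(7, 9) = 63: x ≡ 3 (mod 63).
  Combine with x ≡ 2 (mod 8); new modulus lcm = 504.
    Write x = 3 + 63·t and substitute into x ≡ 2 (mod 8): 63·t ≡ 2 − 3 = -1 (mod 8).
    Reduce coefficients mod 8: 7·t ≡ 7 (mod 8).
    The inverse of 7 mod 8 is 7 (since 7·7 = 49 = 6·8 + 1), so t ≡ 7·7 = 49 ≡ 1 (mod 8).
    Then x = 3 + 63·1 = 66, valid modulo lcm(63, 8) = 504: x ≡ 66 (mod 504).
  Combine with x ≡ 2 (mod 5); new modulus lcm = 2520.
    Write x = 66 + 504·t and substitute into x ≡ 2 (mod 5): 504·t ≡ 2 − 66 = -64 (mod 5).
    Reduce coefficients mod 5: 4·t ≡ 1 (mod 5).
    The inverse of 4 mod 5 is 4 (since 4·4 = 16 = 3·5 + 1), so t ≡ 4·1 = 4 ≡ 4 (mod 5).
    Then x = 66 + 504·4 = 2082, valid modulo lcm(504, 5) = 2520: x ≡ 2082 (mod 2520).
  Combine with x ≡ 0 (mod 11); new modulus lcm = 27720.
    Write x = 2082 + 2520·t and substitute into x ≡ 0 (mod 11): 2520·t ≡ 0 − 2082 = -2082 (mod 11).
    Reduce coefficients mod 11: 1·t ≡ 8 (mod 11).
    So t ≡ 8 (mod 11).
    Then x = 2082 + 2520·8 = 22242, valid modulo lcm(2520, 11) = 27720: x ≡ 22242 (mod 27720).
Verify against each original: 22242 mod 7 = 3, 22242 mod 9 = 3, 22242 mod 8 = 2, 22242 mod 5 = 2, 22242 mod 11 = 0.

x ≡ 22242 (mod 27720).


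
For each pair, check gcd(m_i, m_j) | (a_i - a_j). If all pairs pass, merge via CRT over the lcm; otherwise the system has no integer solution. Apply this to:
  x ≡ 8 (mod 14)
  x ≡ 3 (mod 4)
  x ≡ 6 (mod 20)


Moduli 14, 4, 20 are not pairwise coprime, so CRT works modulo lcm(m_i) when all pairwise compatibility conditions hold.
Pairwise compatibility: gcd(m_i, m_j) must divide a_i - a_j for every pair.
Merge one congruence at a time:
  Start: x ≡ 8 (mod 14).
  Combine with x ≡ 3 (mod 4): gcd(14, 4) = 2, and 3 - 8 = -5 is NOT divisible by 2.
    ⇒ system is inconsistent (no integer solution).

No solution (the system is inconsistent).


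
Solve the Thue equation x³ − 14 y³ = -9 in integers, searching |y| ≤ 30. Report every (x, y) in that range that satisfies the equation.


The equation is x³ - 14y³ = -9. For fixed y, x³ = 14·y³ − 9, so a solution requires the RHS to be a perfect cube.
Strategy: iterate y from -30 to 30, compute RHS = 14·y³ − 9, and check whether it is a (positive or negative) perfect cube.
Check small values of y:
  y = 0: RHS = -9 is not a perfect cube.
  y = 1: RHS = 5 is not a perfect cube.
  y = -1: RHS = -23 is not a perfect cube.
  y = 2: RHS = 103 is not a perfect cube.
  y = -2: RHS = -121 is not a perfect cube.
  y = 3: RHS = 369 is not a perfect cube.
  y = -3: RHS = -387 is not a perfect cube.
Continuing the search up to |y| = 30 finds no solutions either.
No (x, y) in the scanned range satisfies the equation.

No integer solutions with |y| ≤ 30.


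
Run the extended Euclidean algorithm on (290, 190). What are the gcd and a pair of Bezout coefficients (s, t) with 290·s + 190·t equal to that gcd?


Euclidean algorithm on (290, 190) — divide until remainder is 0:
  290 = 1 · 190 + 100
  190 = 1 · 100 + 90
  100 = 1 · 90 + 10
  90 = 9 · 10 + 0
gcd(290, 190) = 10.
Track Bezout coefficients alongside the remainders: start with r₀ = 290 = a·1 + b·0 (s = 1, t = 0) and r₁ = 190 = a·0 + b·1 (s = 0, t = 1); each new remainder r_{k+1} = r_{k-1} − q_k·r_k inherits s_{k+1} = s_{k-1} − q_k·s_k, t_{k+1} = t_{k-1} − q_k·t_k, so r_k = a·s_k + b·t_k at every step:
  q = 1: r = 100, s = 1 − 1·0 = 1, t = 0 − 1·1 = -1  (check: 290·1 + 190·(-1) = 100)
  q = 1: r = 90, s = 0 − 1·1 = -1, t = 1 − 1·(-1) = 2  (check: 290·(-1) + 190·2 = 90)
  q = 1: r = 10, s = 1 − 1·(-1) = 2, t = -1 − 1·2 = -3  (check: 290·2 + 190·(-3) = 10)
The row with r = 10 (the gcd) gives the Bezout coefficients s = 2, t = -3.
Result: 290 · (2) + 190 · (-3) = 10.

gcd(290, 190) = 10; s = 2, t = -3 (check: 290·2 + 190·(-3) = 10).


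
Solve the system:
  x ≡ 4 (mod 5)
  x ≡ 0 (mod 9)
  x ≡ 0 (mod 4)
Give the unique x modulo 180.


Moduli 5, 9, 4 are pairwise coprime; by CRT there is a unique solution modulo M = 5 · 9 · 4 = 180.
Solve pairwise, accumulating the modulus:
  Start with x ≡ 4 (mod 5).
  Combine with x ≡ 0 (mod 9): since gcd(5, 9) = 1, we get a unique residue mod 45.
    Write x = 4 + 5·t and substitute into x ≡ 0 (mod 9): 5·t ≡ 0 − 4 = -4 (mod 9).
    Reduce coefficients mod 9: 5·t ≡ 5 (mod 9).
    The inverse of 5 mod 9 is 2 (since 5·2 = 10 = 1·9 + 1), so t ≡ 2·5 = 10 ≡ 1 (mod 9).
    Then x = 4 + 5·1 = 9, valid modulo lcm(5, 9) = 45: x ≡ 9 (mod 45).
  Combine with x ≡ 0 (mod 4): since gcd(45, 4) = 1, we get a unique residue mod 180.
    Write x = 9 + 45·t and substitute into x ≡ 0 (mod 4): 45·t ≡ 0 − 9 = -9 (mod 4).
    Reduce coefficients mod 4: 1·t ≡ 3 (mod 4).
    So t ≡ 3 (mod 4).
    Then x = 9 + 45·3 = 144, valid modulo lcm(45, 4) = 180: x ≡ 144 (mod 180).
Verify: 144 mod 5 = 4 ✓, 144 mod 9 = 0 ✓, 144 mod 4 = 0 ✓.

x ≡ 144 (mod 180).


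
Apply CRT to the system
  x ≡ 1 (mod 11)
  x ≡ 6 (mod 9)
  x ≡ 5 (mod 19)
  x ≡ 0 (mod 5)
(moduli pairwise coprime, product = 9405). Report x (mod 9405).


Product of moduli M = 11 · 9 · 19 · 5 = 9405.
Merge one congruence at a time:
  Start: x ≡ 1 (mod 11).
  Combine with x ≡ 6 (mod 9); new modulus lcm = 99.
    Write x = 1 + 11·t and substitute into x ≡ 6 (mod 9): 11·t ≡ 6 − 1 = 5 (mod 9).
    Reduce coefficients mod 9: 2·t ≡ 5 (mod 9).
    The inverse of 2 mod 9 is 5 (since 2·5 = 10 = 1·9 + 1), so t ≡ 5·5 = 25 ≡ 7 (mod 9).
    Then x = 1 + 11·7 = 78, valid modulo lcm(11, 9) = 99: x ≡ 78 (mod 99).
  Combine with x ≡ 5 (mod 19); new modulus lcm = 1881.
    Write x = 78 + 99·t and substitute into x ≡ 5 (mod 19): 99·t ≡ 5 − 78 = -73 (mod 19).
    Reduce coefficients mod 19: 4·t ≡ 3 (mod 19).
    The inverse of 4 mod 19 is 5 (since 4·5 = 20 = 1·19 + 1), so t ≡ 5·3 = 15 ≡ 15 (mod 19).
    Then x = 78 + 99·15 = 1563, valid modulo lcm(99, 19) = 1881: x ≡ 1563 (mod 1881).
  Combine with x ≡ 0 (mod 5); new modulus lcm = 9405.
    Write x = 1563 + 1881·t and substitute into x ≡ 0 (mod 5): 1881·t ≡ 0 − 1563 = -1563 (mod 5).
    Reduce coefficients mod 5: 1·t ≡ 2 (mod 5).
    So t ≡ 2 (mod 5).
    Then x = 1563 + 1881·2 = 5325, valid modulo lcm(1881, 5) = 9405: x ≡ 5325 (mod 9405).
Verify against each original: 5325 mod 11 = 1, 5325 mod 9 = 6, 5325 mod 19 = 5, 5325 mod 5 = 0.

x ≡ 5325 (mod 9405).
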